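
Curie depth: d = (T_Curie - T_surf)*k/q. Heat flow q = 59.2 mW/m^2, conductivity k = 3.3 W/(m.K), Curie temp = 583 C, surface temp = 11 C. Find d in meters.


T_Curie - T_surf = 583 - 11 = 572 C
Convert q to W/m^2: 59.2 mW/m^2 = 0.0592 W/m^2
d = 572 * 3.3 / 0.0592 = 31885.14 m

31885.14


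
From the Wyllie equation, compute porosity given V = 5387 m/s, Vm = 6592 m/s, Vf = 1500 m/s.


1/V - 1/Vm = 1/5387 - 1/6592 = 3.393e-05
1/Vf - 1/Vm = 1/1500 - 1/6592 = 0.00051497
phi = 3.393e-05 / 0.00051497 = 0.0659

0.0659


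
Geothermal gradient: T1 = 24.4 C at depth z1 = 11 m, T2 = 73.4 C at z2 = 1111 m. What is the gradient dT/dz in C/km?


dT = 73.4 - 24.4 = 49.0 C
dz = 1111 - 11 = 1100 m
gradient = dT/dz * 1000 = 49.0/1100 * 1000 = 44.5455 C/km

44.5455


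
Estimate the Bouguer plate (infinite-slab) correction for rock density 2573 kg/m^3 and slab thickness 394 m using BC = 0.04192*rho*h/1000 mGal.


BC = 0.04192 * rho * h / 1000
= 0.04192 * 2573 * 394 / 1000
= 42.4969 mGal

42.4969


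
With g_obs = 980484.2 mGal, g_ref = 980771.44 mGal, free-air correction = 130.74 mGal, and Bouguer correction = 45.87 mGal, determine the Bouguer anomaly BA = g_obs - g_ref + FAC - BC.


BA = g_obs - g_ref + FAC - BC
= 980484.2 - 980771.44 + 130.74 - 45.87
= -202.37 mGal

-202.37


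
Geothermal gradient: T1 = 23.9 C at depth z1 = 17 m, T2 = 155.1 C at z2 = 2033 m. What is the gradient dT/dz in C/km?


dT = 155.1 - 23.9 = 131.2 C
dz = 2033 - 17 = 2016 m
gradient = dT/dz * 1000 = 131.2/2016 * 1000 = 65.0794 C/km

65.0794


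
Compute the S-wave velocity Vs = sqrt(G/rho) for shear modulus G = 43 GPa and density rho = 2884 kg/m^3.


Convert G to Pa: G = 43e9 Pa
Compute G/rho = 43e9 / 2884 = 14909847.4341
Vs = sqrt(14909847.4341) = 3861.33 m/s

3861.33


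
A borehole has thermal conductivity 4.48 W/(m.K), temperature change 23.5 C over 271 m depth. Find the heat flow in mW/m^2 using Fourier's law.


q = k * dT / dz * 1000
= 4.48 * 23.5 / 271 * 1000
= 0.388487 * 1000
= 388.4871 mW/m^2

388.4871


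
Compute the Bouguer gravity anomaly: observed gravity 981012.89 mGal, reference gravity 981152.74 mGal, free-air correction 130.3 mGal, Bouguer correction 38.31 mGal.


BA = g_obs - g_ref + FAC - BC
= 981012.89 - 981152.74 + 130.3 - 38.31
= -47.86 mGal

-47.86


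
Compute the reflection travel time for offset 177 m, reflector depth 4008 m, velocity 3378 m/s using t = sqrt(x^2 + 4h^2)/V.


x^2 + 4h^2 = 177^2 + 4*4008^2 = 31329 + 64256256 = 64287585
sqrt(64287585) = 8017.9539
t = 8017.9539 / 3378 = 2.3736 s

2.3736


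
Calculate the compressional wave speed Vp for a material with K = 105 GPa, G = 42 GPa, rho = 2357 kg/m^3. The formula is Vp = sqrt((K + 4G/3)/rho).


First compute the effective modulus:
K + 4G/3 = 105e9 + 4*42e9/3 = 161000000000.0 Pa
Then divide by density:
161000000000.0 / 2357 = 68307170.1315 Pa/(kg/m^3)
Take the square root:
Vp = sqrt(68307170.1315) = 8264.82 m/s

8264.82


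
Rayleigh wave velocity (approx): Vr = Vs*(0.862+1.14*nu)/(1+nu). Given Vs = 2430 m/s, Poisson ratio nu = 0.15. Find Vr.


Numerator factor = 0.862 + 1.14*0.15 = 1.033
Denominator = 1 + 0.15 = 1.15
Vr = 2430 * 1.033 / 1.15 = 2182.77 m/s

2182.77


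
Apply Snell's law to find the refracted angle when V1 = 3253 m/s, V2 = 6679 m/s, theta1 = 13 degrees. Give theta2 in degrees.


sin(theta1) = sin(13 deg) = 0.224951
sin(theta2) = V2/V1 * sin(theta1) = 6679/3253 * 0.224951 = 0.461865
theta2 = arcsin(0.461865) = 27.5075 degrees

27.5075


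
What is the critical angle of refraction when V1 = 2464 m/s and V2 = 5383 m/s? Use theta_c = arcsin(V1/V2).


V1/V2 = 2464/5383 = 0.457737
theta_c = arcsin(0.457737) = 27.2412 degrees

27.2412


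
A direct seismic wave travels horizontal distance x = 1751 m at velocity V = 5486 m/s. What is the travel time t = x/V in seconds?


t = x / V
= 1751 / 5486
= 0.3192 s

0.3192


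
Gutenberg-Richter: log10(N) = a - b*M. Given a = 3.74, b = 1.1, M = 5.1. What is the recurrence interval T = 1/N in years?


log10(N) = 3.74 - 1.1*5.1 = -1.87
N = 10^-1.87 = 0.01349
T = 1/N = 1/0.01349 = 74.131 years

74.131


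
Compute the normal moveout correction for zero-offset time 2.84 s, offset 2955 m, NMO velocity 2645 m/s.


x/Vnmo = 2955/2645 = 1.117202
(x/Vnmo)^2 = 1.248141
t0^2 = 8.0656
sqrt(8.0656 + 1.248141) = 3.051842
dt = 3.051842 - 2.84 = 0.211842

0.211842


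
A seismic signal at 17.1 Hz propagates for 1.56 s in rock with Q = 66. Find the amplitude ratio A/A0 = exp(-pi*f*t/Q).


pi*f*t/Q = pi*17.1*1.56/66 = 1.269775
A/A0 = exp(-1.269775) = 0.280895

0.280895


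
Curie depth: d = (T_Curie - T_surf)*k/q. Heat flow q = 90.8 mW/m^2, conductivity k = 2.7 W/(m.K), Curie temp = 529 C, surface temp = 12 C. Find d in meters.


T_Curie - T_surf = 529 - 12 = 517 C
Convert q to W/m^2: 90.8 mW/m^2 = 0.0908 W/m^2
d = 517 * 2.7 / 0.0908 = 15373.35 m

15373.35


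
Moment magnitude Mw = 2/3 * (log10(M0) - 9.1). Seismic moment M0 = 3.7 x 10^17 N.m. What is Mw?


log10(M0) = log10(3.7 x 10^17) = 17.5682
Mw = 2/3 * (17.5682 - 9.1)
= 2/3 * 8.4682
= 5.65

5.65


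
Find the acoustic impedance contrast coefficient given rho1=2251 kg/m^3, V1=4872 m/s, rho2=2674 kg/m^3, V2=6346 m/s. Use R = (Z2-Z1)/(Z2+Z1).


Z1 = 2251 * 4872 = 10966872
Z2 = 2674 * 6346 = 16969204
R = (16969204 - 10966872) / (16969204 + 10966872) = 6002332 / 27936076 = 0.2149

0.2149


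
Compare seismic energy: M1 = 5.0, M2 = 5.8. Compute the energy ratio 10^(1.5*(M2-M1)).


M2 - M1 = 5.8 - 5.0 = 0.8
1.5 * 0.8 = 1.2
ratio = 10^1.2 = 15.85

15.85


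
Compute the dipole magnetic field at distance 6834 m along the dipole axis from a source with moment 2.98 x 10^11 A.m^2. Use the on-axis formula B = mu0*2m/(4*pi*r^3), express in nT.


m = 2.98 x 10^11 = 298000000000 A.m^2
2m = 596000000000 A.m^2
r^3 = 6834^3 = 319172101704
B = (4pi*10^-7) * 596000000000 / (4*pi * 319172101704) * 1e9
= 748955.688616 / 4010834919776.4 * 1e9
= 186.7331 nT

186.7331


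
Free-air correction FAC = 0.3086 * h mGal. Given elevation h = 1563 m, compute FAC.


FAC = 0.3086 * h
= 0.3086 * 1563
= 482.3418 mGal

482.3418


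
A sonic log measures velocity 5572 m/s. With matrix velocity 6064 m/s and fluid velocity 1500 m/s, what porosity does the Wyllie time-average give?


1/V - 1/Vm = 1/5572 - 1/6064 = 1.456e-05
1/Vf - 1/Vm = 1/1500 - 1/6064 = 0.00050176
phi = 1.456e-05 / 0.00050176 = 0.029

0.029


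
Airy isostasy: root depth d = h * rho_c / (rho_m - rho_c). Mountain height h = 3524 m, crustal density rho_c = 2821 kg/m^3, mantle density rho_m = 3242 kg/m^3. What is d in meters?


rho_m - rho_c = 3242 - 2821 = 421
d = 3524 * 2821 / 421
= 9941204 / 421
= 23613.31 m

23613.31


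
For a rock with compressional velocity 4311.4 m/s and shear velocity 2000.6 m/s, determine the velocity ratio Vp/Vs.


Vp/Vs = 4311.4 / 2000.6
= 2.1551

2.1551


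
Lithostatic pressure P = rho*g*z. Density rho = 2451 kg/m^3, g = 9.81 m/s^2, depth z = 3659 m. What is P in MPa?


P = rho * g * z / 1e6
= 2451 * 9.81 * 3659 / 1e6
= 87978130.29 / 1e6
= 87.9781 MPa

87.9781


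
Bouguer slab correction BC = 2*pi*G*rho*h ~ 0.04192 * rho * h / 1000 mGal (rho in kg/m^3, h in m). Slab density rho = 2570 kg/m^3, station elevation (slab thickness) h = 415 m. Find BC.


BC = 0.04192 * rho * h / 1000
= 0.04192 * 2570 * 415 / 1000
= 44.7098 mGal

44.7098


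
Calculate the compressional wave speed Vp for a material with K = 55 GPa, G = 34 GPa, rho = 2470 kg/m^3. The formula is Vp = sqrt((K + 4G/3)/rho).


First compute the effective modulus:
K + 4G/3 = 55e9 + 4*34e9/3 = 100333333333.33 Pa
Then divide by density:
100333333333.33 / 2470 = 40620782.726 Pa/(kg/m^3)
Take the square root:
Vp = sqrt(40620782.726) = 6373.44 m/s

6373.44


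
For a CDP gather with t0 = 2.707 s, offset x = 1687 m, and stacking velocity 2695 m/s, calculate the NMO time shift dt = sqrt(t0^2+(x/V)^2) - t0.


x/Vnmo = 1687/2695 = 0.625974
(x/Vnmo)^2 = 0.391843
t0^2 = 7.327849
sqrt(7.327849 + 0.391843) = 2.778433
dt = 2.778433 - 2.707 = 0.071433

0.071433


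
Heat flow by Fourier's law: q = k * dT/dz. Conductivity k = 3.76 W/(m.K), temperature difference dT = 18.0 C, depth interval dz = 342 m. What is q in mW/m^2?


q = k * dT / dz * 1000
= 3.76 * 18.0 / 342 * 1000
= 0.197895 * 1000
= 197.8947 mW/m^2

197.8947


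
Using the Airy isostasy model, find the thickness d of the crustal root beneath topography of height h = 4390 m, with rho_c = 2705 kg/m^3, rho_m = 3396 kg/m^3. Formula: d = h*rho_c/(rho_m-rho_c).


rho_m - rho_c = 3396 - 2705 = 691
d = 4390 * 2705 / 691
= 11874950 / 691
= 17185.17 m

17185.17


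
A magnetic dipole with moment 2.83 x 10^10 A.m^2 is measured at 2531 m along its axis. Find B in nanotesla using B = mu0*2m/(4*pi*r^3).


m = 2.83 x 10^10 = 28300000000 A.m^2
2m = 56600000000 A.m^2
r^3 = 2531^3 = 16213487291
B = (4pi*10^-7) * 56600000000 / (4*pi * 16213487291) * 1e9
= 71125.657677 / 203744690249.91 * 1e9
= 349.0921 nT

349.0921


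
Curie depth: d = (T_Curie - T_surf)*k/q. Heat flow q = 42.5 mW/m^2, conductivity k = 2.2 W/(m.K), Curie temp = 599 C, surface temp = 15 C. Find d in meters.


T_Curie - T_surf = 599 - 15 = 584 C
Convert q to W/m^2: 42.5 mW/m^2 = 0.0425 W/m^2
d = 584 * 2.2 / 0.0425 = 30230.59 m

30230.59


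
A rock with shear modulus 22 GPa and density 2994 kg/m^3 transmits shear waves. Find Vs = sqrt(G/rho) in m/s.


Convert G to Pa: G = 22e9 Pa
Compute G/rho = 22e9 / 2994 = 7348029.3921
Vs = sqrt(7348029.3921) = 2710.72 m/s

2710.72


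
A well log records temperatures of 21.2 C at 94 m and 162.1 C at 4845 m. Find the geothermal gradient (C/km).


dT = 162.1 - 21.2 = 140.9 C
dz = 4845 - 94 = 4751 m
gradient = dT/dz * 1000 = 140.9/4751 * 1000 = 29.6569 C/km

29.6569


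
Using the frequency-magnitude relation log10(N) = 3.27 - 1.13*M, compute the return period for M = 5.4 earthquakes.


log10(N) = 3.27 - 1.13*5.4 = -2.832
N = 10^-2.832 = 0.001472
T = 1/N = 1/0.001472 = 679.2036 years

679.2036


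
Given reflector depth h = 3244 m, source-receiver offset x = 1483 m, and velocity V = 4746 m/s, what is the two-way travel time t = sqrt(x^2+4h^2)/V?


x^2 + 4h^2 = 1483^2 + 4*3244^2 = 2199289 + 42094144 = 44293433
sqrt(44293433) = 6655.3312
t = 6655.3312 / 4746 = 1.4023 s

1.4023


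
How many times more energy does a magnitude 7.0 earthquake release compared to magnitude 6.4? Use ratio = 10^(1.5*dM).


M2 - M1 = 7.0 - 6.4 = 0.6
1.5 * 0.6 = 0.9
ratio = 10^0.9 = 7.94

7.94


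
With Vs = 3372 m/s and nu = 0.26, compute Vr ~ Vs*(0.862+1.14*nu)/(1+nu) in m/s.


Numerator factor = 0.862 + 1.14*0.26 = 1.1584
Denominator = 1 + 0.26 = 1.26
Vr = 3372 * 1.1584 / 1.26 = 3100.1 m/s

3100.1


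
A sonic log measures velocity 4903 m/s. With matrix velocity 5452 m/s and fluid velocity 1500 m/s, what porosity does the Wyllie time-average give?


1/V - 1/Vm = 1/4903 - 1/5452 = 2.054e-05
1/Vf - 1/Vm = 1/1500 - 1/5452 = 0.00048325
phi = 2.054e-05 / 0.00048325 = 0.0425

0.0425


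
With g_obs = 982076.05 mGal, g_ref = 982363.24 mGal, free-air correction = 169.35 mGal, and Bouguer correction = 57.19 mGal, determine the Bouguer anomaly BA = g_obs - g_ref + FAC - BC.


BA = g_obs - g_ref + FAC - BC
= 982076.05 - 982363.24 + 169.35 - 57.19
= -175.03 mGal

-175.03


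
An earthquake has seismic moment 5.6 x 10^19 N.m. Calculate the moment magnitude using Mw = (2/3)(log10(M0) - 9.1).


log10(M0) = log10(5.6 x 10^19) = 19.7482
Mw = 2/3 * (19.7482 - 9.1)
= 2/3 * 10.6482
= 7.1

7.1


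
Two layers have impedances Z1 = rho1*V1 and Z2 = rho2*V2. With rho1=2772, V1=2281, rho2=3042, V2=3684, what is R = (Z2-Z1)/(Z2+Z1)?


Z1 = 2772 * 2281 = 6322932
Z2 = 3042 * 3684 = 11206728
R = (11206728 - 6322932) / (11206728 + 6322932) = 4883796 / 17529660 = 0.2786

0.2786


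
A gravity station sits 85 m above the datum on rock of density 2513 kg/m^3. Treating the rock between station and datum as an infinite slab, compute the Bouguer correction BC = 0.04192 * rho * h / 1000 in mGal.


BC = 0.04192 * rho * h / 1000
= 0.04192 * 2513 * 85 / 1000
= 8.9543 mGal

8.9543


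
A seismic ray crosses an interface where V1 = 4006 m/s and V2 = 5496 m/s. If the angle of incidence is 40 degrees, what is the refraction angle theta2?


sin(theta1) = sin(40 deg) = 0.642788
sin(theta2) = V2/V1 * sin(theta1) = 5496/4006 * 0.642788 = 0.881867
theta2 = arcsin(0.881867) = 61.8685 degrees

61.8685


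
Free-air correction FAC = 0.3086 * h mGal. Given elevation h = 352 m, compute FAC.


FAC = 0.3086 * h
= 0.3086 * 352
= 108.6272 mGal

108.6272


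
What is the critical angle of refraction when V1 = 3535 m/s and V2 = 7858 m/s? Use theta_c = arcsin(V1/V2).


V1/V2 = 3535/7858 = 0.44986
theta_c = arcsin(0.44986) = 26.7347 degrees

26.7347


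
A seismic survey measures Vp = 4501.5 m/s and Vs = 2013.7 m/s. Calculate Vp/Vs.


Vp/Vs = 4501.5 / 2013.7
= 2.2354

2.2354


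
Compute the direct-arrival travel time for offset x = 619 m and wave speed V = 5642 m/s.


t = x / V
= 619 / 5642
= 0.1097 s

0.1097


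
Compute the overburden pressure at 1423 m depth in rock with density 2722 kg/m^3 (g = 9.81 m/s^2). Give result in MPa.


P = rho * g * z / 1e6
= 2722 * 9.81 * 1423 / 1e6
= 37998112.86 / 1e6
= 37.9981 MPa

37.9981


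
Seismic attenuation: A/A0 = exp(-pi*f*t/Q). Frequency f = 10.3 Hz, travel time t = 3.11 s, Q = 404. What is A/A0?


pi*f*t/Q = pi*10.3*3.11/404 = 0.249096
A/A0 = exp(-0.249096) = 0.779505

0.779505


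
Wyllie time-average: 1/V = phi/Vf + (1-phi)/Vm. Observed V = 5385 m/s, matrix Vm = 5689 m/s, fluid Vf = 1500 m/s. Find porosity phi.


1/V - 1/Vm = 1/5385 - 1/5689 = 9.92e-06
1/Vf - 1/Vm = 1/1500 - 1/5689 = 0.00049089
phi = 9.92e-06 / 0.00049089 = 0.0202

0.0202


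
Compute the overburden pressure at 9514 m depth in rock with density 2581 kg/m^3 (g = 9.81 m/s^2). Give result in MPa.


P = rho * g * z / 1e6
= 2581 * 9.81 * 9514 / 1e6
= 240890769.54 / 1e6
= 240.8908 MPa

240.8908


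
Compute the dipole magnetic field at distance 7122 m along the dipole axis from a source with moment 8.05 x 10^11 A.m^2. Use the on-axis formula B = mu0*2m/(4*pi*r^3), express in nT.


m = 8.05 x 10^11 = 805000000000 A.m^2
2m = 1610000000000 A.m^2
r^3 = 7122^3 = 361248379848
B = (4pi*10^-7) * 1610000000000 / (4*pi * 361248379848) * 1e9
= 2023185.668912 / 4539581025006.77 * 1e9
= 445.6767 nT

445.6767


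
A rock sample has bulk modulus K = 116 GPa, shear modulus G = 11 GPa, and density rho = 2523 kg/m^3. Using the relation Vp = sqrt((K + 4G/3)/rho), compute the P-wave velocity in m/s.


First compute the effective modulus:
K + 4G/3 = 116e9 + 4*11e9/3 = 130666666666.67 Pa
Then divide by density:
130666666666.67 / 2523 = 51790196.8556 Pa/(kg/m^3)
Take the square root:
Vp = sqrt(51790196.8556) = 7196.54 m/s

7196.54


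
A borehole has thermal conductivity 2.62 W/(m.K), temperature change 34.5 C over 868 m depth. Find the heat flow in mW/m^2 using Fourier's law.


q = k * dT / dz * 1000
= 2.62 * 34.5 / 868 * 1000
= 0.104136 * 1000
= 104.1359 mW/m^2

104.1359


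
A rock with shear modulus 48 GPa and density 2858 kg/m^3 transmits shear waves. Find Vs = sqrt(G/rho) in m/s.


Convert G to Pa: G = 48e9 Pa
Compute G/rho = 48e9 / 2858 = 16794961.5115
Vs = sqrt(16794961.5115) = 4098.17 m/s

4098.17


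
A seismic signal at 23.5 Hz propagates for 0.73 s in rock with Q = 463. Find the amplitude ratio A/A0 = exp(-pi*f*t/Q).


pi*f*t/Q = pi*23.5*0.73/463 = 0.116402
A/A0 = exp(-0.116402) = 0.890118

0.890118


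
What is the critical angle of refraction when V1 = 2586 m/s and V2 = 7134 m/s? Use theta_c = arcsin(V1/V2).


V1/V2 = 2586/7134 = 0.362489
theta_c = arcsin(0.362489) = 21.2532 degrees

21.2532


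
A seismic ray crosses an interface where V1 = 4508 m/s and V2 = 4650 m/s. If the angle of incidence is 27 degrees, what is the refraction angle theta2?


sin(theta1) = sin(27 deg) = 0.45399
sin(theta2) = V2/V1 * sin(theta1) = 4650/4508 * 0.45399 = 0.468291
theta2 = arcsin(0.468291) = 27.9234 degrees

27.9234


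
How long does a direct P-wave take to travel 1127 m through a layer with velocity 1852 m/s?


t = x / V
= 1127 / 1852
= 0.6085 s

0.6085


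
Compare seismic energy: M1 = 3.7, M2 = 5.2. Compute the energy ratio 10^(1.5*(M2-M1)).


M2 - M1 = 5.2 - 3.7 = 1.5
1.5 * 1.5 = 2.25
ratio = 10^2.25 = 177.83

177.83


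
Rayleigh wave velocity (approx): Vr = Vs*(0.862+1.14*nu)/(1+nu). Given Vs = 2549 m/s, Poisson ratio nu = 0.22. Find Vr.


Numerator factor = 0.862 + 1.14*0.22 = 1.1128
Denominator = 1 + 0.22 = 1.22
Vr = 2549 * 1.1128 / 1.22 = 2325.02 m/s

2325.02


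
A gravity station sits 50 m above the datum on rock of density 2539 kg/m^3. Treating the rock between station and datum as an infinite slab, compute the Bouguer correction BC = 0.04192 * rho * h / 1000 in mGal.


BC = 0.04192 * rho * h / 1000
= 0.04192 * 2539 * 50 / 1000
= 5.3217 mGal

5.3217


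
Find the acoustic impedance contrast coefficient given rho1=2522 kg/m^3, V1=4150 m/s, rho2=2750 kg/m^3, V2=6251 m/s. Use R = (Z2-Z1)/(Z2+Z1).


Z1 = 2522 * 4150 = 10466300
Z2 = 2750 * 6251 = 17190250
R = (17190250 - 10466300) / (17190250 + 10466300) = 6723950 / 27656550 = 0.2431

0.2431


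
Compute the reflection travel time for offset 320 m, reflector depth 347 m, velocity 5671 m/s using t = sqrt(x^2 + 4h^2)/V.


x^2 + 4h^2 = 320^2 + 4*347^2 = 102400 + 481636 = 584036
sqrt(584036) = 764.2225
t = 764.2225 / 5671 = 0.1348 s

0.1348


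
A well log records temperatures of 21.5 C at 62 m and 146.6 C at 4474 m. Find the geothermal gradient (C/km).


dT = 146.6 - 21.5 = 125.1 C
dz = 4474 - 62 = 4412 m
gradient = dT/dz * 1000 = 125.1/4412 * 1000 = 28.3545 C/km

28.3545


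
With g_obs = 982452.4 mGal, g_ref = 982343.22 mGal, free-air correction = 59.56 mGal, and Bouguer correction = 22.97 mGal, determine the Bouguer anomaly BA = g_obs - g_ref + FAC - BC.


BA = g_obs - g_ref + FAC - BC
= 982452.4 - 982343.22 + 59.56 - 22.97
= 145.77 mGal

145.77


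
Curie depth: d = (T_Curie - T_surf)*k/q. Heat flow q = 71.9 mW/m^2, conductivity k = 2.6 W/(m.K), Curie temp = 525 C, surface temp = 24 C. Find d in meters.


T_Curie - T_surf = 525 - 24 = 501 C
Convert q to W/m^2: 71.9 mW/m^2 = 0.0719 W/m^2
d = 501 * 2.6 / 0.0719 = 18116.83 m

18116.83


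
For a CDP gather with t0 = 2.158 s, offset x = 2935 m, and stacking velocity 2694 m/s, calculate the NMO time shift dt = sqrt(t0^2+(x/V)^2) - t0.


x/Vnmo = 2935/2694 = 1.089458
(x/Vnmo)^2 = 1.186919
t0^2 = 4.656964
sqrt(4.656964 + 1.186919) = 2.417412
dt = 2.417412 - 2.158 = 0.259412

0.259412


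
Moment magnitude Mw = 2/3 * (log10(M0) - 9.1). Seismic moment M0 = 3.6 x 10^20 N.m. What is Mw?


log10(M0) = log10(3.6 x 10^20) = 20.5563
Mw = 2/3 * (20.5563 - 9.1)
= 2/3 * 11.4563
= 7.64

7.64


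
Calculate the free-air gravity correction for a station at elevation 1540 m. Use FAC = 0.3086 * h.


FAC = 0.3086 * h
= 0.3086 * 1540
= 475.244 mGal

475.244


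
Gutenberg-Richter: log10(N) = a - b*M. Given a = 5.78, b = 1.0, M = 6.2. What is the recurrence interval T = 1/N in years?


log10(N) = 5.78 - 1.0*6.2 = -0.42
N = 10^-0.42 = 0.380189
T = 1/N = 1/0.380189 = 2.6303 years

2.6303


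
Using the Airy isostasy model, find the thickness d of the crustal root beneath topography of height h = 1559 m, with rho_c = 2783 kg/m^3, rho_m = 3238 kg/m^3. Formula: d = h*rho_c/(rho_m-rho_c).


rho_m - rho_c = 3238 - 2783 = 455
d = 1559 * 2783 / 455
= 4338697 / 455
= 9535.6 m

9535.6


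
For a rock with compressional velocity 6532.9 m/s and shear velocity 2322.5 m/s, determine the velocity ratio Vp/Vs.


Vp/Vs = 6532.9 / 2322.5
= 2.8129

2.8129


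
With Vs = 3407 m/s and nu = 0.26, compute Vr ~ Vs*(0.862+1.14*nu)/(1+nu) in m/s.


Numerator factor = 0.862 + 1.14*0.26 = 1.1584
Denominator = 1 + 0.26 = 1.26
Vr = 3407 * 1.1584 / 1.26 = 3132.28 m/s

3132.28


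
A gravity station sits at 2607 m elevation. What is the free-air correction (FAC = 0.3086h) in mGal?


FAC = 0.3086 * h
= 0.3086 * 2607
= 804.5202 mGal

804.5202


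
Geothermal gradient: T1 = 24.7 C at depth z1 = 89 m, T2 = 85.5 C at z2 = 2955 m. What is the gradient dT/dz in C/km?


dT = 85.5 - 24.7 = 60.8 C
dz = 2955 - 89 = 2866 m
gradient = dT/dz * 1000 = 60.8/2866 * 1000 = 21.2142 C/km

21.2142


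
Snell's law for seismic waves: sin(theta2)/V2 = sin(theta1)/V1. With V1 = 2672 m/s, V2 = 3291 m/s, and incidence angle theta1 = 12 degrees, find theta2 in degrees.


sin(theta1) = sin(12 deg) = 0.207912
sin(theta2) = V2/V1 * sin(theta1) = 3291/2672 * 0.207912 = 0.256077
theta2 = arcsin(0.256077) = 14.8374 degrees

14.8374


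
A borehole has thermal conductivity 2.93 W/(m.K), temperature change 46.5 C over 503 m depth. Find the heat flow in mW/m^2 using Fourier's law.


q = k * dT / dz * 1000
= 2.93 * 46.5 / 503 * 1000
= 0.270865 * 1000
= 270.8648 mW/m^2

270.8648


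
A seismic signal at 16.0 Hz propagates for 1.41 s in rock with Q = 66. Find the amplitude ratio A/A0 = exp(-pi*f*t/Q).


pi*f*t/Q = pi*16.0*1.41/66 = 1.073853
A/A0 = exp(-1.073853) = 0.341689

0.341689


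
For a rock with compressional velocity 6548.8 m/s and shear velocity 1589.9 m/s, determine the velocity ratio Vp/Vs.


Vp/Vs = 6548.8 / 1589.9
= 4.119

4.119


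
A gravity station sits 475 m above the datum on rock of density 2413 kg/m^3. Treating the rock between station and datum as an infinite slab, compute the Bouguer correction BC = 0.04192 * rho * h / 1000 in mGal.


BC = 0.04192 * rho * h / 1000
= 0.04192 * 2413 * 475 / 1000
= 48.0477 mGal

48.0477


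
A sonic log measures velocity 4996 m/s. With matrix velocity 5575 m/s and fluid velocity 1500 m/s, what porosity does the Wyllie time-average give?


1/V - 1/Vm = 1/4996 - 1/5575 = 2.079e-05
1/Vf - 1/Vm = 1/1500 - 1/5575 = 0.00048729
phi = 2.079e-05 / 0.00048729 = 0.0427

0.0427


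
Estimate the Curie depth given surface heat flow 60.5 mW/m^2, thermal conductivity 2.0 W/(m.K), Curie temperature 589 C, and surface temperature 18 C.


T_Curie - T_surf = 589 - 18 = 571 C
Convert q to W/m^2: 60.5 mW/m^2 = 0.0605 W/m^2
d = 571 * 2.0 / 0.0605 = 18876.03 m

18876.03


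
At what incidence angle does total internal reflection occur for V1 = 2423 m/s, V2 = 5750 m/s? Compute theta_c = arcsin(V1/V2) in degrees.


V1/V2 = 2423/5750 = 0.421391
theta_c = arcsin(0.421391) = 24.9225 degrees

24.9225


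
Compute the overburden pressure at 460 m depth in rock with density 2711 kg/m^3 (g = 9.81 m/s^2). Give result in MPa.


P = rho * g * z / 1e6
= 2711 * 9.81 * 460 / 1e6
= 12233658.6 / 1e6
= 12.2337 MPa

12.2337


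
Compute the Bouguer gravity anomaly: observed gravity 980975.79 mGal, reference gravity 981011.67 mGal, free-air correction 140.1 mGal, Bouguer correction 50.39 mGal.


BA = g_obs - g_ref + FAC - BC
= 980975.79 - 981011.67 + 140.1 - 50.39
= 53.83 mGal

53.83


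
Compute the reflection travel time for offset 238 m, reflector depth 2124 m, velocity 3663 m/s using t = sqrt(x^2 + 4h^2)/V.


x^2 + 4h^2 = 238^2 + 4*2124^2 = 56644 + 18045504 = 18102148
sqrt(18102148) = 4254.6619
t = 4254.6619 / 3663 = 1.1615 s

1.1615


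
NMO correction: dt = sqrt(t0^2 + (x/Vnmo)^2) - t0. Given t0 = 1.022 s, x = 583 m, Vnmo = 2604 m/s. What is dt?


x/Vnmo = 583/2604 = 0.223886
(x/Vnmo)^2 = 0.050125
t0^2 = 1.044484
sqrt(1.044484 + 0.050125) = 1.046236
dt = 1.046236 - 1.022 = 0.024236

0.024236


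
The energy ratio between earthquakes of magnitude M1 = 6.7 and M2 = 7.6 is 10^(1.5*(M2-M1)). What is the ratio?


M2 - M1 = 7.6 - 6.7 = 0.9
1.5 * 0.9 = 1.35
ratio = 10^1.35 = 22.39

22.39


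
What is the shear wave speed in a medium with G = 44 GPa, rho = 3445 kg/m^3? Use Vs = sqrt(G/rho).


Convert G to Pa: G = 44e9 Pa
Compute G/rho = 44e9 / 3445 = 12772133.5269
Vs = sqrt(12772133.5269) = 3573.81 m/s

3573.81


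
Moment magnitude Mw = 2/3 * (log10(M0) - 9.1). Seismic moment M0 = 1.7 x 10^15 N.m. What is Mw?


log10(M0) = log10(1.7 x 10^15) = 15.2304
Mw = 2/3 * (15.2304 - 9.1)
= 2/3 * 6.1304
= 4.09

4.09


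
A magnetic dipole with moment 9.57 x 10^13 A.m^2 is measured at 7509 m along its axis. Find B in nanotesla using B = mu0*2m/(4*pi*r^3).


m = 9.57 x 10^13 = 95700000000000 A.m^2
2m = 191400000000000 A.m^2
r^3 = 7509^3 = 423395573229
B = (4pi*10^-7) * 191400000000000 / (4*pi * 423395573229) * 1e9
= 240520333.558835 / 5320545689674.66 * 1e9
= 45205.9521 nT

45205.9521


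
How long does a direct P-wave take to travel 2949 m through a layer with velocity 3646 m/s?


t = x / V
= 2949 / 3646
= 0.8088 s

0.8088


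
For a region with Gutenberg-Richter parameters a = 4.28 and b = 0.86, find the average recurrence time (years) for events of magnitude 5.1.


log10(N) = 4.28 - 0.86*5.1 = -0.106
N = 10^-0.106 = 0.78343
T = 1/N = 1/0.78343 = 1.2764 years

1.2764


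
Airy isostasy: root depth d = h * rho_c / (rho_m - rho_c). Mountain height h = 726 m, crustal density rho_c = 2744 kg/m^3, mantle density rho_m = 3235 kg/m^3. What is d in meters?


rho_m - rho_c = 3235 - 2744 = 491
d = 726 * 2744 / 491
= 1992144 / 491
= 4057.32 m

4057.32


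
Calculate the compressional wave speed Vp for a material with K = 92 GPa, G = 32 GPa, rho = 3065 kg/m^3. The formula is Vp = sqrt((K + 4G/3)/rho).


First compute the effective modulus:
K + 4G/3 = 92e9 + 4*32e9/3 = 134666666666.67 Pa
Then divide by density:
134666666666.67 / 3065 = 43936922.2403 Pa/(kg/m^3)
Take the square root:
Vp = sqrt(43936922.2403) = 6628.49 m/s

6628.49


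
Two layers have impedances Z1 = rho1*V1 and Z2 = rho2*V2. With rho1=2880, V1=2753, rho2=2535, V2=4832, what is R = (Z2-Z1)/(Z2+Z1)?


Z1 = 2880 * 2753 = 7928640
Z2 = 2535 * 4832 = 12249120
R = (12249120 - 7928640) / (12249120 + 7928640) = 4320480 / 20177760 = 0.2141

0.2141


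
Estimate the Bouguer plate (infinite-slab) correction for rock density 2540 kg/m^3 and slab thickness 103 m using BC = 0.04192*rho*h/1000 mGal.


BC = 0.04192 * rho * h / 1000
= 0.04192 * 2540 * 103 / 1000
= 10.9671 mGal

10.9671


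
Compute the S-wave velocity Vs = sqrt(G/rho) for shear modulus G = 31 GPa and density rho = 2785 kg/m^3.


Convert G to Pa: G = 31e9 Pa
Compute G/rho = 31e9 / 2785 = 11131059.246
Vs = sqrt(11131059.246) = 3336.32 m/s

3336.32


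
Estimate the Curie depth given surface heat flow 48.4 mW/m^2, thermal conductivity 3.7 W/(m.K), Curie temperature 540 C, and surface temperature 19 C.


T_Curie - T_surf = 540 - 19 = 521 C
Convert q to W/m^2: 48.4 mW/m^2 = 0.0484 W/m^2
d = 521 * 3.7 / 0.0484 = 39828.51 m

39828.51


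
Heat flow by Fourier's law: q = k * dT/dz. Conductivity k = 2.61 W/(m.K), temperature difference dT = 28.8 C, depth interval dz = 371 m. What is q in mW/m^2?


q = k * dT / dz * 1000
= 2.61 * 28.8 / 371 * 1000
= 0.202609 * 1000
= 202.6092 mW/m^2

202.6092


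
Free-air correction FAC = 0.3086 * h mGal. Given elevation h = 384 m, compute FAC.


FAC = 0.3086 * h
= 0.3086 * 384
= 118.5024 mGal

118.5024


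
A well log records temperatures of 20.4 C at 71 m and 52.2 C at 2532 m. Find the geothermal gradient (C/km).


dT = 52.2 - 20.4 = 31.8 C
dz = 2532 - 71 = 2461 m
gradient = dT/dz * 1000 = 31.8/2461 * 1000 = 12.9216 C/km

12.9216


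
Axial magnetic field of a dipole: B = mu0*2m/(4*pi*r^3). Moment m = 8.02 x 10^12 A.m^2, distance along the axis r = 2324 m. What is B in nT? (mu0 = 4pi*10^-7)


m = 8.02 x 10^12 = 8020000000000 A.m^2
2m = 16040000000000 A.m^2
r^3 = 2324^3 = 12551868224
B = (4pi*10^-7) * 16040000000000 / (4*pi * 12551868224) * 1e9
= 20156458.465432 / 157731428005.38 * 1e9
= 127789.7418 nT

127789.7418


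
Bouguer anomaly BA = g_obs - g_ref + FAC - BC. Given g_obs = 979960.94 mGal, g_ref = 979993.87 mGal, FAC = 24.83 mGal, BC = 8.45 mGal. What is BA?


BA = g_obs - g_ref + FAC - BC
= 979960.94 - 979993.87 + 24.83 - 8.45
= -16.55 mGal

-16.55


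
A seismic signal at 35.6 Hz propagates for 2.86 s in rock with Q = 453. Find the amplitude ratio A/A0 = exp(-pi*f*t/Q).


pi*f*t/Q = pi*35.6*2.86/453 = 0.706102
A/A0 = exp(-0.706102) = 0.493564

0.493564


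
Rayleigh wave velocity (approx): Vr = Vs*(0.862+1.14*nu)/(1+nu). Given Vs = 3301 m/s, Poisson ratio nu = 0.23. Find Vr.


Numerator factor = 0.862 + 1.14*0.23 = 1.1242
Denominator = 1 + 0.23 = 1.23
Vr = 3301 * 1.1242 / 1.23 = 3017.06 m/s

3017.06


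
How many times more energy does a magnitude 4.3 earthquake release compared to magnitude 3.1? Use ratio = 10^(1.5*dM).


M2 - M1 = 4.3 - 3.1 = 1.2
1.5 * 1.2 = 1.8
ratio = 10^1.8 = 63.1

63.1


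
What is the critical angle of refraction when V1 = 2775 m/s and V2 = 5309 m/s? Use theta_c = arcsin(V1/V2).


V1/V2 = 2775/5309 = 0.522697
theta_c = arcsin(0.522697) = 31.5134 degrees

31.5134


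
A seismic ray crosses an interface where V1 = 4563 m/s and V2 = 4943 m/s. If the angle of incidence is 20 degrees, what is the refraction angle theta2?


sin(theta1) = sin(20 deg) = 0.34202
sin(theta2) = V2/V1 * sin(theta1) = 4943/4563 * 0.34202 = 0.370503
theta2 = arcsin(0.370503) = 21.7466 degrees

21.7466


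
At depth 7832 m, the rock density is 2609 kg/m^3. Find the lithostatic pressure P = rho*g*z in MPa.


P = rho * g * z / 1e6
= 2609 * 9.81 * 7832 / 1e6
= 200454479.28 / 1e6
= 200.4545 MPa

200.4545


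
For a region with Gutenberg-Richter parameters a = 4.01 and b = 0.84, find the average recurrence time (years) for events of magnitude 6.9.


log10(N) = 4.01 - 0.84*6.9 = -1.786
N = 10^-1.786 = 0.016368
T = 1/N = 1/0.016368 = 61.0942 years

61.0942


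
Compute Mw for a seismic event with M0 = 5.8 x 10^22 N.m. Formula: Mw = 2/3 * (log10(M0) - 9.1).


log10(M0) = log10(5.8 x 10^22) = 22.7634
Mw = 2/3 * (22.7634 - 9.1)
= 2/3 * 13.6634
= 9.11

9.11


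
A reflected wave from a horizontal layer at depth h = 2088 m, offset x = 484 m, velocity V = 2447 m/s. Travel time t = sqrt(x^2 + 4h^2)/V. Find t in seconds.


x^2 + 4h^2 = 484^2 + 4*2088^2 = 234256 + 17438976 = 17673232
sqrt(17673232) = 4203.9543
t = 4203.9543 / 2447 = 1.718 s

1.718


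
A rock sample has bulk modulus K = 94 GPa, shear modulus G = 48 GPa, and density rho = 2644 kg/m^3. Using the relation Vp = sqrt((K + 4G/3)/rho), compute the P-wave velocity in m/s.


First compute the effective modulus:
K + 4G/3 = 94e9 + 4*48e9/3 = 158000000000.0 Pa
Then divide by density:
158000000000.0 / 2644 = 59757942.5113 Pa/(kg/m^3)
Take the square root:
Vp = sqrt(59757942.5113) = 7730.33 m/s

7730.33


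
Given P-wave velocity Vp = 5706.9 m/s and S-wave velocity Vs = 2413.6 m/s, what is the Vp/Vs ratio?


Vp/Vs = 5706.9 / 2413.6
= 2.3645

2.3645


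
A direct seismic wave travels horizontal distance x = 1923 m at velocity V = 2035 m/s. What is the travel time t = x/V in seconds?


t = x / V
= 1923 / 2035
= 0.945 s

0.945


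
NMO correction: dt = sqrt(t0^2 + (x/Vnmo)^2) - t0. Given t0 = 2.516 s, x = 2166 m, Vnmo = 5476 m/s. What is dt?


x/Vnmo = 2166/5476 = 0.395544
(x/Vnmo)^2 = 0.156455
t0^2 = 6.330256
sqrt(6.330256 + 0.156455) = 2.546902
dt = 2.546902 - 2.516 = 0.030902

0.030902


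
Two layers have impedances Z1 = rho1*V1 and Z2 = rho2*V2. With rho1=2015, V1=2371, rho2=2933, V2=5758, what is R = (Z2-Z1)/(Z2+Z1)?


Z1 = 2015 * 2371 = 4777565
Z2 = 2933 * 5758 = 16888214
R = (16888214 - 4777565) / (16888214 + 4777565) = 12110649 / 21665779 = 0.559

0.559


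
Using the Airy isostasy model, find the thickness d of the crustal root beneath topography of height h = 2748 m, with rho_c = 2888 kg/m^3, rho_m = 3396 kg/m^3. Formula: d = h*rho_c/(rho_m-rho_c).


rho_m - rho_c = 3396 - 2888 = 508
d = 2748 * 2888 / 508
= 7936224 / 508
= 15622.49 m

15622.49


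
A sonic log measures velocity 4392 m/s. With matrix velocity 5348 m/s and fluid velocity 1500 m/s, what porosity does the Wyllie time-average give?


1/V - 1/Vm = 1/4392 - 1/5348 = 4.07e-05
1/Vf - 1/Vm = 1/1500 - 1/5348 = 0.00047968
phi = 4.07e-05 / 0.00047968 = 0.0848

0.0848


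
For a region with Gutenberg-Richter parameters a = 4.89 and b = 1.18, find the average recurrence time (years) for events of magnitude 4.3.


log10(N) = 4.89 - 1.18*4.3 = -0.184
N = 10^-0.184 = 0.654636
T = 1/N = 1/0.654636 = 1.5276 years

1.5276


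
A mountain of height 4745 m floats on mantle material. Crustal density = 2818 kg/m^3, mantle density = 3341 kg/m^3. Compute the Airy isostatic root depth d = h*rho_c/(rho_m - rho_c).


rho_m - rho_c = 3341 - 2818 = 523
d = 4745 * 2818 / 523
= 13371410 / 523
= 25566.75 m

25566.75


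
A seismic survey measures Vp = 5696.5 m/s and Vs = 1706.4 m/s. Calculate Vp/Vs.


Vp/Vs = 5696.5 / 1706.4
= 3.3383

3.3383


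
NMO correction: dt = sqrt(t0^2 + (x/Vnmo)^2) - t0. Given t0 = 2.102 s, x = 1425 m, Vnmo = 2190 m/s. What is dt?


x/Vnmo = 1425/2190 = 0.650685
(x/Vnmo)^2 = 0.423391
t0^2 = 4.418404
sqrt(4.418404 + 0.423391) = 2.200408
dt = 2.200408 - 2.102 = 0.098408

0.098408


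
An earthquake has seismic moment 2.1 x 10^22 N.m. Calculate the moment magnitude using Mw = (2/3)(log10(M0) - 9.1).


log10(M0) = log10(2.1 x 10^22) = 22.3222
Mw = 2/3 * (22.3222 - 9.1)
= 2/3 * 13.2222
= 8.81

8.81


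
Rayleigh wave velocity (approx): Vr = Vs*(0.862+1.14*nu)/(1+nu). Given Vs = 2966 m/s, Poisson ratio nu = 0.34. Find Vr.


Numerator factor = 0.862 + 1.14*0.34 = 1.2496
Denominator = 1 + 0.34 = 1.34
Vr = 2966 * 1.2496 / 1.34 = 2765.91 m/s

2765.91


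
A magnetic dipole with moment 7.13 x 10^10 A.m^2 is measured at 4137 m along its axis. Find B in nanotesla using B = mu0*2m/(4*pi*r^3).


m = 7.13 x 10^10 = 71300000000 A.m^2
2m = 142600000000 A.m^2
r^3 = 4137^3 = 70803799353
B = (4pi*10^-7) * 142600000000 / (4*pi * 70803799353) * 1e9
= 179196.444961 / 889746783574.52 * 1e9
= 201.4016 nT

201.4016


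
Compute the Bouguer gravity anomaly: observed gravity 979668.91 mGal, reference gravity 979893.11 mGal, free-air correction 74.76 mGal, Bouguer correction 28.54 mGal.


BA = g_obs - g_ref + FAC - BC
= 979668.91 - 979893.11 + 74.76 - 28.54
= -177.98 mGal

-177.98


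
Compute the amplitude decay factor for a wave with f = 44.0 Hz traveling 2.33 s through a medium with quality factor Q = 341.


pi*f*t/Q = pi*44.0*2.33/341 = 0.944505
A/A0 = exp(-0.944505) = 0.388872

0.388872


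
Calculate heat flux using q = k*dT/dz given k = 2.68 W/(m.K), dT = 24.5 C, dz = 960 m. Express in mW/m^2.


q = k * dT / dz * 1000
= 2.68 * 24.5 / 960 * 1000
= 0.068396 * 1000
= 68.3958 mW/m^2

68.3958


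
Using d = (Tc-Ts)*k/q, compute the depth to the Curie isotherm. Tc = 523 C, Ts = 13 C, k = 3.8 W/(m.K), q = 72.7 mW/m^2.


T_Curie - T_surf = 523 - 13 = 510 C
Convert q to W/m^2: 72.7 mW/m^2 = 0.0727 W/m^2
d = 510 * 3.8 / 0.0727 = 26657.5 m

26657.5


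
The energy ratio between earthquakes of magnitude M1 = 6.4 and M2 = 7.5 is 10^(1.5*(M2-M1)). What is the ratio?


M2 - M1 = 7.5 - 6.4 = 1.1
1.5 * 1.1 = 1.65
ratio = 10^1.65 = 44.67

44.67


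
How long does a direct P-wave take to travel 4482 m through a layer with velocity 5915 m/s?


t = x / V
= 4482 / 5915
= 0.7577 s

0.7577


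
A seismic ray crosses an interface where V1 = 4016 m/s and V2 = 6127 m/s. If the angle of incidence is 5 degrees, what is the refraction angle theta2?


sin(theta1) = sin(5 deg) = 0.087156
sin(theta2) = V2/V1 * sin(theta1) = 6127/4016 * 0.087156 = 0.132969
theta2 = arcsin(0.132969) = 7.6412 degrees

7.6412


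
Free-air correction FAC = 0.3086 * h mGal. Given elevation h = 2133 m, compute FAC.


FAC = 0.3086 * h
= 0.3086 * 2133
= 658.2438 mGal

658.2438


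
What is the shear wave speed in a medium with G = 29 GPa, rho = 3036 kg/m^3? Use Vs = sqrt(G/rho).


Convert G to Pa: G = 29e9 Pa
Compute G/rho = 29e9 / 3036 = 9552042.1607
Vs = sqrt(9552042.1607) = 3090.64 m/s

3090.64


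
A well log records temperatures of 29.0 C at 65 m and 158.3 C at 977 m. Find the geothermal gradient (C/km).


dT = 158.3 - 29.0 = 129.3 C
dz = 977 - 65 = 912 m
gradient = dT/dz * 1000 = 129.3/912 * 1000 = 141.7763 C/km

141.7763


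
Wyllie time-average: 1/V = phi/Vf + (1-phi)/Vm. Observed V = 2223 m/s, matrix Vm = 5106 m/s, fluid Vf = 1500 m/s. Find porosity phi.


1/V - 1/Vm = 1/2223 - 1/5106 = 0.00025399
1/Vf - 1/Vm = 1/1500 - 1/5106 = 0.00047082
phi = 0.00025399 / 0.00047082 = 0.5395

0.5395


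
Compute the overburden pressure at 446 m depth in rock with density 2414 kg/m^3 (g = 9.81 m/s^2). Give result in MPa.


P = rho * g * z / 1e6
= 2414 * 9.81 * 446 / 1e6
= 10561877.64 / 1e6
= 10.5619 MPa

10.5619


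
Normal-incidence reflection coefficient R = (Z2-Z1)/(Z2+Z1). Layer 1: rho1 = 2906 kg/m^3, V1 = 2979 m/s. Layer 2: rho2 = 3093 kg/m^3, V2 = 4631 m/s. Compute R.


Z1 = 2906 * 2979 = 8656974
Z2 = 3093 * 4631 = 14323683
R = (14323683 - 8656974) / (14323683 + 8656974) = 5666709 / 22980657 = 0.2466

0.2466


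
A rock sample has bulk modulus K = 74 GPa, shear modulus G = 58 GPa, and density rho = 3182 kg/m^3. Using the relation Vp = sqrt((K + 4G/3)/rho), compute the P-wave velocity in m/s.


First compute the effective modulus:
K + 4G/3 = 74e9 + 4*58e9/3 = 151333333333.33 Pa
Then divide by density:
151333333333.33 / 3182 = 47559187.0941 Pa/(kg/m^3)
Take the square root:
Vp = sqrt(47559187.0941) = 6896.32 m/s

6896.32


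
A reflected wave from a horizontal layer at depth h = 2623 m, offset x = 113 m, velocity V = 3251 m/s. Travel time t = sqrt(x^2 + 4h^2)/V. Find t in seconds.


x^2 + 4h^2 = 113^2 + 4*2623^2 = 12769 + 27520516 = 27533285
sqrt(27533285) = 5247.2169
t = 5247.2169 / 3251 = 1.614 s

1.614


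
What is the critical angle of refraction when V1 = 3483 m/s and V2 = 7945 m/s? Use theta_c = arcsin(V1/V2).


V1/V2 = 3483/7945 = 0.438389
theta_c = arcsin(0.438389) = 26.0011 degrees

26.0011


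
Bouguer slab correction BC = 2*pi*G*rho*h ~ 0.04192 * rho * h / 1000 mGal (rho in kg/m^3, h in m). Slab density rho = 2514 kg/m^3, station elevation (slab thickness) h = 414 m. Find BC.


BC = 0.04192 * rho * h / 1000
= 0.04192 * 2514 * 414 / 1000
= 43.6302 mGal

43.6302


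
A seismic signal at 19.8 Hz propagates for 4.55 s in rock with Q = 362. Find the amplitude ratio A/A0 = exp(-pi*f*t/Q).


pi*f*t/Q = pi*19.8*4.55/362 = 0.78184
A/A0 = exp(-0.78184) = 0.457563

0.457563


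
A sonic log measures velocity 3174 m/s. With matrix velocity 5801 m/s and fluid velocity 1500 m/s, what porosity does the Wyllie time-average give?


1/V - 1/Vm = 1/3174 - 1/5801 = 0.00014268
1/Vf - 1/Vm = 1/1500 - 1/5801 = 0.00049428
phi = 0.00014268 / 0.00049428 = 0.2887

0.2887


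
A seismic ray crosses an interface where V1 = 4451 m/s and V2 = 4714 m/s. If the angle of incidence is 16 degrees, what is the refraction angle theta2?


sin(theta1) = sin(16 deg) = 0.275637
sin(theta2) = V2/V1 * sin(theta1) = 4714/4451 * 0.275637 = 0.291924
theta2 = arcsin(0.291924) = 16.9732 degrees

16.9732


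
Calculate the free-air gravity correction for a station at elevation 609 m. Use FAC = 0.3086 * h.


FAC = 0.3086 * h
= 0.3086 * 609
= 187.9374 mGal

187.9374


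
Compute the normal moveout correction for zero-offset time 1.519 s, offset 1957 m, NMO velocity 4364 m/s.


x/Vnmo = 1957/4364 = 0.448442
(x/Vnmo)^2 = 0.2011
t0^2 = 2.307361
sqrt(2.307361 + 0.2011) = 1.583812
dt = 1.583812 - 1.519 = 0.064812

0.064812


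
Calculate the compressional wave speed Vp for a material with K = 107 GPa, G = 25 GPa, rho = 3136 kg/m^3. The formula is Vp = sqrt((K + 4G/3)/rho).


First compute the effective modulus:
K + 4G/3 = 107e9 + 4*25e9/3 = 140333333333.33 Pa
Then divide by density:
140333333333.33 / 3136 = 44749149.6599 Pa/(kg/m^3)
Take the square root:
Vp = sqrt(44749149.6599) = 6689.48 m/s

6689.48


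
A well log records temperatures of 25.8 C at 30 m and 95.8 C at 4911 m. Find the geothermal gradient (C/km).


dT = 95.8 - 25.8 = 70.0 C
dz = 4911 - 30 = 4881 m
gradient = dT/dz * 1000 = 70.0/4881 * 1000 = 14.3413 C/km

14.3413
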